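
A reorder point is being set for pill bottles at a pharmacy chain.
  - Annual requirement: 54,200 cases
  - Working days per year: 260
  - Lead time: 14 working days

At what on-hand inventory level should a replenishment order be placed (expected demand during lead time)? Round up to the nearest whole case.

2,919 cases

Daily demand d = 54,200 / 260 = 208.462 cases/day
Demand during lead time = 208.462 × 14 = 2,918.46
Reorder point = 2,918.46 → round up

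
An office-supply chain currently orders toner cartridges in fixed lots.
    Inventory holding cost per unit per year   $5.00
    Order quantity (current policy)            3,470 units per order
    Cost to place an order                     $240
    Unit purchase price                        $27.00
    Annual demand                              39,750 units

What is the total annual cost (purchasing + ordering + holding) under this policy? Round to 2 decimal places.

$1,084,674.28

Ordering: D/Q × S = 39,750/3,470 × $240 = $2,749.28
Holding:  Q/2 × H = 3,470/2 × $5 = $8,675.00
Purchase cost = D·C = 39,750 × 27 = $1,073,250.00
Total = $2,749.28 + $8,675.00 + $1,073,250.00 = $1,084,674.28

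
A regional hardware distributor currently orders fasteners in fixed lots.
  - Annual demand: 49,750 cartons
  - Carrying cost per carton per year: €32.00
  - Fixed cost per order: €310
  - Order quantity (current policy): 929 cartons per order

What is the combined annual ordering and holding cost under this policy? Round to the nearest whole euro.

Ordering: D/Q × S = 49,750/929 × €310 = €16,601.18
Holding:  Q/2 × H = 929/2 × €32 = €14,864.00
Total = €16,601.18 + €14,864.00 = €31,465.18

€31,465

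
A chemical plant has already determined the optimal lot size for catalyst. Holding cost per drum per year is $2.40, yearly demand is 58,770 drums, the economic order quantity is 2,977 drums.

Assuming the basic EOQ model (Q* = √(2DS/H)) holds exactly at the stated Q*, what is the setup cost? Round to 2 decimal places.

From Q* = √(2DS/H) ⇒ Q*² = 2DS/H.
S = Q²H / (2D) = 2,977² × 2.4 / (2 × 58,770) = 180.9603

$180.96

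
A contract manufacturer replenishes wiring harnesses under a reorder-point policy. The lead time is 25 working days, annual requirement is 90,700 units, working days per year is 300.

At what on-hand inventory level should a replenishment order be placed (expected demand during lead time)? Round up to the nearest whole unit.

Daily demand d = 90,700 / 300 = 302.333 units/day
Demand during lead time = 302.333 × 25 = 7,558.33
Reorder point = 7,558.33 → round up

7,559 units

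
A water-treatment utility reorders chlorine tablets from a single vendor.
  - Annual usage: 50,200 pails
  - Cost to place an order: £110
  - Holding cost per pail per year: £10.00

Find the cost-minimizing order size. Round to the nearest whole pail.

1,051 pails

EOQ = √(2DS/H) = √(2 × 50,200 × 110 / 10)
    = √(1,104,400.00) ≈ 1,050.90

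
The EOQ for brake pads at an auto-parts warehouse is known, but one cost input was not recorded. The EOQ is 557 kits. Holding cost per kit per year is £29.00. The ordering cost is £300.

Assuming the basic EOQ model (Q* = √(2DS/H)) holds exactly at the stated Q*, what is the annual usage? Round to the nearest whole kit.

Since Q* = (2DS/H)^½, squaring gives Q*²·H = 2DS.
D = Q²H / (2S) = 557² × 29 / (2 × 300) = 14,995.37

14,995 kits per year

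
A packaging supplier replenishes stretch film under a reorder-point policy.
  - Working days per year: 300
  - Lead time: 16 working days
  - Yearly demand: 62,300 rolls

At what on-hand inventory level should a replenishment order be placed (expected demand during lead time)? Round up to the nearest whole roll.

Daily demand d = 62,300 / 300 = 207.667 rolls/day
Demand during lead time = 207.667 × 16 = 3,322.67
Reorder point = 3,322.67 → round up

3,323 rolls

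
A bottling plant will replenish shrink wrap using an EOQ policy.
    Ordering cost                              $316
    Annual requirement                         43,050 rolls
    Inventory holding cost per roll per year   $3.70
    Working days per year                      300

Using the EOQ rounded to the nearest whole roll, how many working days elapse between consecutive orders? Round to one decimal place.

2DS/H = 2·43,050·316/3.7 = 7,353,405.41
EOQ = √7,353,405.41 ≈ 2,711.72 → Q = 2,712 rolls
T = Q/D × 300 days = 2,712/43,050 × 300 = 18.899 days

18.9 days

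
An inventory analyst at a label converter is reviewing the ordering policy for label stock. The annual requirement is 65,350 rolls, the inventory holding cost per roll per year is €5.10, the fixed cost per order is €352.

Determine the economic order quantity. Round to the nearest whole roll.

3,003 rolls

Q* = √(2·D·S / H) = √(2·65,350·352 / 5.1) = √9,020,862.7 ≈ 3,003.48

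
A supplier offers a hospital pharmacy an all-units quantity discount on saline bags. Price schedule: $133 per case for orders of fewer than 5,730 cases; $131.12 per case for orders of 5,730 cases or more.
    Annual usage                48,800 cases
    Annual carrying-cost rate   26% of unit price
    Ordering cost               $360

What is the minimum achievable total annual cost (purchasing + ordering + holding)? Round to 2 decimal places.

$6,499,393.26

H₁ = 26%×$133 = $34.5800;  H₂ = 26%×$131.12 = $34.0912
EOQ₁ = √(2×48,800×360/34.5800) = 1,008.01  (< 5,730, feasible at tier 1)
EOQ₂ = √(2×48,800×360/34.0912) = 1,015.21  (< 5,730 → use Q = 5,730 at tier-2 price)
TC(tier 1 (EOQ₁), Q≈1,008.0) = $6,525,256.89
TC(tier 2, Q≈5,730.0) = $6,499,393.26
Minimum at tier 2: $6,499,393.26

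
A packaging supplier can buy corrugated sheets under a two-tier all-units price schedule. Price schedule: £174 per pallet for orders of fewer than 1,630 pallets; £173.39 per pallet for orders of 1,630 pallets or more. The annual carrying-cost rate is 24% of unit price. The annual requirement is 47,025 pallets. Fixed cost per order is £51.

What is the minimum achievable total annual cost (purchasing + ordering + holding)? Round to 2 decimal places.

H₁ = 24%×£174 = £41.7600;  H₂ = 24%×£173.39 = £41.6136
EOQ₁ = √(2×47,025×51/41.7600) = 338.91  (< 1,630, feasible at tier 1)
EOQ₂ = √(2×47,025×51/41.6136) = 339.51  (< 1,630 → use Q = 1,630 at tier-2 price)
TC(tier 1 (EOQ₁), Q≈338.9) = £8,196,502.88
TC(tier 2, Q≈1,630.0) = £8,189,051.17
Minimum at tier 2: £8,189,051.17

£8,189,051.17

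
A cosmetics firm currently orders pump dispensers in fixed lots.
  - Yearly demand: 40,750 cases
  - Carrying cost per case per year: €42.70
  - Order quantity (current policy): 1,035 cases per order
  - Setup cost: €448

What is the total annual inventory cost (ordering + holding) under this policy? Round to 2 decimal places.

Annual ordering cost = (D/Q)·S = (40,750/1,035) × 448 = €17,638.65
Annual holding cost  = (Q/2)·H = (1,035/2) × 42.7 = €22,097.25
Total = €17,638.65 + €22,097.25 = €39,735.90

€39,735.90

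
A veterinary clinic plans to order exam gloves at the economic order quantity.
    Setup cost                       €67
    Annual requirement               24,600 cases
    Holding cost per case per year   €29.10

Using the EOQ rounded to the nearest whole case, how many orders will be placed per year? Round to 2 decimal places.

Q* = √(2·D·S / H) = √(2·24,600·67 / 29.1) = √113,278.4 ≈ 336.57 → Q = 337
N = D/Q = 24,600/337 ≈ 72.997 orders/yr

73.00 orders per year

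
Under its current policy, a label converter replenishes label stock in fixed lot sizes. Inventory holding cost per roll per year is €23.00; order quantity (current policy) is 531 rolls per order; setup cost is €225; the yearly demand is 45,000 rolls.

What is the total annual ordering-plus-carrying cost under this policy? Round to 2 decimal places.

Annual ordering cost = (D/Q)·S = (45,000/531) × 225 = €19,067.80
Annual holding cost  = (Q/2)·H = (531/2) × 23 = €6,106.50
Total = €19,067.80 + €6,106.50 = €25,174.30

€25,174.30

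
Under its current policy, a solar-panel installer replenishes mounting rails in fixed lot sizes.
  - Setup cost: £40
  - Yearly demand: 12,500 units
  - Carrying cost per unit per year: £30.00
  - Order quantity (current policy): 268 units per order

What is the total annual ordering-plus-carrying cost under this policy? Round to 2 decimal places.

Orders/yr = 12,500/268 = 46.642; ordering cost = 46.642 × £40 = £1,865.67
Average inventory = 268/2 = 134; holding cost = 134 × £30 = £4,020.00
Total = £1,865.67 + £4,020.00 = £5,885.67

£5,885.67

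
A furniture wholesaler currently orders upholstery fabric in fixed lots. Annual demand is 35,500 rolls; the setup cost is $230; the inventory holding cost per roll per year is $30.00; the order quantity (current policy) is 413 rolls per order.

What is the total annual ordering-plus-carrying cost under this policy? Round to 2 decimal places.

$25,964.98

Annual ordering cost = (D/Q)·S = (35,500/413) × 230 = $19,769.98
Annual holding cost  = (Q/2)·H = (413/2) × 30 = $6,195.00
Total = $19,769.98 + $6,195.00 = $25,964.98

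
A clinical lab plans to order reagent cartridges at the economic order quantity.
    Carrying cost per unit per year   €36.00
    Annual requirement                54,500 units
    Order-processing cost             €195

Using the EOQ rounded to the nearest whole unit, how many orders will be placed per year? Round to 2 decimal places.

70.96 orders per year

2DS/H = 2·54,500·195/36 = 590,416.67
EOQ = √590,416.67 ≈ 768.39 → Q = 768
Orders per year = D/Q = 54,500 / 768 = 70.964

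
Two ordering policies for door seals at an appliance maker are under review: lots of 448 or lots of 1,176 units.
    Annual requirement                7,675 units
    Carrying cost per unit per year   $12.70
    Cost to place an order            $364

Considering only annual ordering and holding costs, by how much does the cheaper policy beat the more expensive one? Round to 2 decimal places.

For each Q, cost = (D/Q)·S + (Q/2)·H.
TC(448) = (7,675/448)×364 + (448/2)×12.7 = $9,080.74
TC(1,176) = (7,675/1,176)×364 + (1,176/2)×12.7 = $9,843.20
|ΔTC| = |$9,080.74 − $9,843.20| = $762.46

$762.46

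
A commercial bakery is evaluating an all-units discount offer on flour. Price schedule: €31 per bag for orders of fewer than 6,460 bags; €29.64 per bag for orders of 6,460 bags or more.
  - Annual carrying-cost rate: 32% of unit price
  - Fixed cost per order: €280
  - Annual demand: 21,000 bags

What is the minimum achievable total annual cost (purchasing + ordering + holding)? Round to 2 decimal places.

H₁ = 32%×€31 = €9.9200;  H₂ = 32%×€29.64 = €9.4848
EOQ₁ = √(2×21,000×280/9.9200) = 1,088.80  (< 6,460, feasible at tier 1)
EOQ₂ = √(2×21,000×280/9.4848) = 1,113.50  (< 6,460 → use Q = 6,460 at tier-2 price)
TC(tier 1 (EOQ₁), Q≈1,088.8) = €661,800.89
TC(tier 2, Q≈6,460.0) = €653,986.12
Minimum at tier 2: €653,986.12

€653,986.12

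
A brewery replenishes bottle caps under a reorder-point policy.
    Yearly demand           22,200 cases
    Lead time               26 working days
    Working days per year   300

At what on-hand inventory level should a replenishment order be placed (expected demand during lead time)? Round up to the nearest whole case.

1,924 cases

Daily demand d = 22,200 / 300 = 74.000 cases/day
Demand during lead time = 74.000 × 26 = 1,924.00
Reorder point = 1,924.00 → round up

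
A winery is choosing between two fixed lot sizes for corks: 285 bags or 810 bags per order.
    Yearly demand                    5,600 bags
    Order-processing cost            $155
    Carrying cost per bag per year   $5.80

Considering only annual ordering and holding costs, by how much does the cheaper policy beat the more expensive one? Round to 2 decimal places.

For each Q, cost = (D/Q)·S + (Q/2)·H.
TC(285) = (5,600/285)×155 + (285/2)×5.8 = $3,872.11
TC(810) = (5,600/810)×155 + (810/2)×5.8 = $3,420.60
Cheaper: Q = 810.  Difference = $451.51

$451.51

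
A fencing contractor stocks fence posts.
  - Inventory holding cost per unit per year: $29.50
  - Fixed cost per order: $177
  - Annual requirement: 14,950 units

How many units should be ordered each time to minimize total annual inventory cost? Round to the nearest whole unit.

EOQ = √(2DS/H) = √(2 × 14,950 × 177 / 29.5)
    = √(179,400.00) ≈ 423.56

424 units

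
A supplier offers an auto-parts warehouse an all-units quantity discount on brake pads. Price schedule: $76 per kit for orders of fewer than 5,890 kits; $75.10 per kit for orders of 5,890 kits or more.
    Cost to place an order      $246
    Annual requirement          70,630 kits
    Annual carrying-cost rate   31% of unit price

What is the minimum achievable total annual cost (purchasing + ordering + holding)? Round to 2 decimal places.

H₁ = 31%×$76 = $23.5600;  H₂ = 31%×$75.10 = $23.2810
EOQ₁ = √(2×70,630×246/23.5600) = 1,214.48  (< 5,890, feasible at tier 1)
EOQ₂ = √(2×70,630×246/23.2810) = 1,221.73  (< 5,890 → use Q = 5,890 at tier-2 price)
TC(tier 1 (EOQ₁), Q≈1,214.5) = $5,396,493.09
TC(tier 2, Q≈5,890.0) = $5,375,825.46
Minimum at tier 2: $5,375,825.46

$5,375,825.46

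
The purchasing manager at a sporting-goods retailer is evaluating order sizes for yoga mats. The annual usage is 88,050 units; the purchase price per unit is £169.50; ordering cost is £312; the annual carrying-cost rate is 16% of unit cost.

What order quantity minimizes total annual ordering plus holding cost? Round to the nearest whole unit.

1,423 units

Holding cost per unit per year: H = 16% × £169.5 = £27.1200
Q* = √(2·D·S / H) = √(2·88,050·312 / 27.12) = √2,025,929.2 ≈ 1,423.35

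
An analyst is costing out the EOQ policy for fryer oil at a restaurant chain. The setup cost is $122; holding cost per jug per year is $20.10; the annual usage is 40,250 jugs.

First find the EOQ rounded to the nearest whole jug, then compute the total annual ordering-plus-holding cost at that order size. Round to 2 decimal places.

$14,049.99

EOQ = √(2DS/H) = √(2 × 40,250 × 122 / 20.1)
    = √(488,606.97) ≈ 699.00 → Q = 699 jugs
Annual ordering cost = (D/Q)·S = (40,250/699) × 122 = $7,025.04
Annual holding cost  = (Q/2)·H = (699/2) × 20.1 = $7,024.95
Total = $7,025.04 + $7,024.95 = $14,049.99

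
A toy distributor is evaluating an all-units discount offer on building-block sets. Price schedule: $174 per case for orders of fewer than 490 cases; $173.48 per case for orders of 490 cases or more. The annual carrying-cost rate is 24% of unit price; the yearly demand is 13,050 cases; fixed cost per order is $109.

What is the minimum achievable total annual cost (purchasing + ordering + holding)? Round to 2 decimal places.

H₁ = 24%×$174 = $41.7600;  H₂ = 24%×$173.48 = $41.6352
EOQ₁ = √(2×13,050×109/41.7600) = 261.01  (< 490, feasible at tier 1)
EOQ₂ = √(2×13,050×109/41.6352) = 261.40  (< 490 → use Q = 490 at tier-2 price)
TC(tier 1 (EOQ₁), Q≈261.0) = $2,281,599.68
TC(tier 2, Q≈490.0) = $2,277,017.58
Minimum at tier 2: $2,277,017.58

$2,277,017.58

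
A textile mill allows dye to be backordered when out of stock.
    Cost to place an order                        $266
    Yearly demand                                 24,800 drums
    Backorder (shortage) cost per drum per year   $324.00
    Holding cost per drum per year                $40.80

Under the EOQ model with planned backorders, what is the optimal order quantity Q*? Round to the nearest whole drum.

Basic EOQ = √(2·24,800·266/40.8) = 568.659
Backorder adjustment √((H+b)/b) = √((40.8+324)/324) = 1.0611
Q* = 568.659 × 1.0611 ≈ 603.40

603 drums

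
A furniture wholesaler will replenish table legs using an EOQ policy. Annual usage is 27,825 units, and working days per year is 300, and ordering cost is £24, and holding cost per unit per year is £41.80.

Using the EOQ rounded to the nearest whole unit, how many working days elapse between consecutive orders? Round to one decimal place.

Optimal lot size Q* = (2 × 27,825 × £24 / £41.8)^½ ≈ 178.75 → Q = 179 units
Cycle time = (working days × Q)/D = (300 × 179) / 27,825 = 1.930 days

1.9 days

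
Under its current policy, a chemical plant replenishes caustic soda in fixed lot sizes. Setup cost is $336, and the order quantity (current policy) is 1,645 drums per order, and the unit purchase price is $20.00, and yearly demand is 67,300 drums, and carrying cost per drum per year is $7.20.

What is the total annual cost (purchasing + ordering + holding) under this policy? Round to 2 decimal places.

$1,365,668.38

Annual ordering cost = (D/Q)·S = (67,300/1,645) × 336 = $13,746.38
Annual holding cost  = (Q/2)·H = (1,645/2) × 7.2 = $5,922.00
Purchase cost = D·C = 67,300 × 20 = $1,346,000.00
Total = $13,746.38 + $5,922.00 + $1,346,000.00 = $1,365,668.38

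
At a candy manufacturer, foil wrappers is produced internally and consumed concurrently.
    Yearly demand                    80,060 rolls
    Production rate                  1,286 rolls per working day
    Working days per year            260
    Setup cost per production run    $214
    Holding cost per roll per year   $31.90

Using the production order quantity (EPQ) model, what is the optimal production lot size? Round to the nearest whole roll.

Daily demand d = 80,060/260 = 307.923; p = 1286; 1 − d/p = 0.76056
EPQ = √(2DS / (H(1 − d/p)))
    = √(2 × 80,060 × 214 / (31.9 × 0.76056)) ≈ 1,188.42

1,188 rolls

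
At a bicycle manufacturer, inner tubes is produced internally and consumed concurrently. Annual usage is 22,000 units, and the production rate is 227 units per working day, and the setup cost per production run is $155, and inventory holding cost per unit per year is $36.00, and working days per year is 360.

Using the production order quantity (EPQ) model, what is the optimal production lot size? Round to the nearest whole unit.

509 units

d = 22,000/360 = 61.1111 units/day;  effective holding cost H(1 − d/p) = 36·(1 − 61.1111/227) = 26.30837
Q* = √(2DS / H_eff) = √(2·22,000·155 / 26.30837) ≈ 509.15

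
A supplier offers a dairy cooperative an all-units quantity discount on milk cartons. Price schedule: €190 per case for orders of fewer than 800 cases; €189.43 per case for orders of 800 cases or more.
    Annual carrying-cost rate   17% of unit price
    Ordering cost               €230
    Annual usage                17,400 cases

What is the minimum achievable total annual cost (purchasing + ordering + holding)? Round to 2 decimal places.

€3,313,965.74

H₁ = 17%×€190 = €32.3000;  H₂ = 17%×€189.43 = €32.2031
EOQ₁ = √(2×17,400×230/32.3000) = 497.80  (< 800, feasible at tier 1)
EOQ₂ = √(2×17,400×230/32.2031) = 498.55  (< 800 → use Q = 800 at tier-2 price)
TC(tier 1 (EOQ₁), Q≈497.8) = €3,322,078.84
TC(tier 2, Q≈800.0) = €3,313,965.74
Minimum at tier 2: €3,313,965.74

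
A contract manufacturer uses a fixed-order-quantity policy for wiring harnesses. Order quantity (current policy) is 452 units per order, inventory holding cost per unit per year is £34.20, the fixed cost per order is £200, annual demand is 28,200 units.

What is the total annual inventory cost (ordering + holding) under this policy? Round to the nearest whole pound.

£20,207

Ordering: D/Q × S = 28,200/452 × £200 = £12,477.88
Holding:  Q/2 × H = 452/2 × £34.2 = £7,729.20
Total = £12,477.88 + £7,729.20 = £20,207.08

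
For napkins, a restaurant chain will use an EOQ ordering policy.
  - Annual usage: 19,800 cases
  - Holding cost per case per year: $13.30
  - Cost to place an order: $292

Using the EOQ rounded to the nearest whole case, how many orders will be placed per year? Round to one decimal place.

2DS/H = 2·19,800·292/13.3 = 869,413.53
EOQ = √869,413.53 ≈ 932.42 → Q = 932
Orders per year = D/Q = 19,800 / 932 = 21.245

21.2 orders per year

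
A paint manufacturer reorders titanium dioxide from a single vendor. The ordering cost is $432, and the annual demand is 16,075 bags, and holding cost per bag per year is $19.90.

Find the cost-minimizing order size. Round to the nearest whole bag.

835 bags

2DS/H = 2·16,075·432/19.9 = 697,929.65
EOQ = √697,929.65 ≈ 835.42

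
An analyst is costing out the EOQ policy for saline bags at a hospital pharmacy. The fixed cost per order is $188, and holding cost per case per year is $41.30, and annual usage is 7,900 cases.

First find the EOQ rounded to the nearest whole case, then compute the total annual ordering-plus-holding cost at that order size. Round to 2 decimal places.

$11,075.99

2DS/H = 2·7,900·188/41.3 = 71,922.52
EOQ = √71,922.52 ≈ 268.18 → Q = 268 cases
Annual ordering cost = (D/Q)·S = (7,900/268) × 188 = $5,541.79
Annual holding cost  = (Q/2)·H = (268/2) × 41.3 = $5,534.20
Total = $5,541.79 + $5,534.20 = $11,075.99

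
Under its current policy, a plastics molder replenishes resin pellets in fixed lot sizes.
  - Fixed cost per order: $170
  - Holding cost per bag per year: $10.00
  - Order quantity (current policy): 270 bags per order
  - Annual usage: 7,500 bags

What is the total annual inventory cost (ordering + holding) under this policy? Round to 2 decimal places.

Ordering: D/Q × S = 7,500/270 × $170 = $4,722.22
Holding:  Q/2 × H = 270/2 × $10 = $1,350.00
Total = $4,722.22 + $1,350.00 = $6,072.22

$6,072.22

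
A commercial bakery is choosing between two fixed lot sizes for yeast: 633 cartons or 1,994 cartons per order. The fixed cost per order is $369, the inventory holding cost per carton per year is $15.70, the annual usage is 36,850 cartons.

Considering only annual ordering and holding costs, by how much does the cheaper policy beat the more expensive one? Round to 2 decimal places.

Annual cost at Q: ordering D·S/Q plus holding Q·H/2.
TC(633) = (36,850/633)×369 + (633/2)×15.7 = $26,450.33
TC(1,994) = (36,850/1,994)×369 + (1,994/2)×15.7 = $22,472.18
Cheaper: Q = 1,994.  Difference = $3,978.15

$3,978.15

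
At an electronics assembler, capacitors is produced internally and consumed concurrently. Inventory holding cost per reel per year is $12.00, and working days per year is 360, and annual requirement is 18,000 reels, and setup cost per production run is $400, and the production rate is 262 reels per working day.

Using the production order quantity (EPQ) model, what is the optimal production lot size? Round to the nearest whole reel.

1,218 reels

Daily demand d = 18,000/360 = 50.000; p = 262; 1 − d/p = 0.80916
EPQ = √(2DS / (H(1 − d/p)))
    = √(2 × 18,000 × 400 / (12 × 0.80916)) ≈ 1,217.79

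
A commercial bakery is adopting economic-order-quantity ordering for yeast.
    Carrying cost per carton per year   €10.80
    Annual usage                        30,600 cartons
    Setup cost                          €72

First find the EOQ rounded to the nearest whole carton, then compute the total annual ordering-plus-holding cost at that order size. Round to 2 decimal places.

€6,898.49

Q* = √(2·D·S / H) = √(2·30,600·72 / 10.8) = √408,000.0 ≈ 638.75 → Q = 639 cartons
Orders/yr = 30,600/639 = 47.887; ordering cost = 47.887 × €72 = €3,447.89
Average inventory = 639/2 = 319.5; holding cost = 319.5 × €10.8 = €3,450.60
Total = €3,447.89 + €3,450.60 = €6,898.49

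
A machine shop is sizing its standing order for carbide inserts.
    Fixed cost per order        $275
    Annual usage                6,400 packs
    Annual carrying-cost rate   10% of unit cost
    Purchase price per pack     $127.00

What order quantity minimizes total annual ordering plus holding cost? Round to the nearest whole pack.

526 packs

Holding cost per pack per year: H = 10% × $127 = $12.7000
Q* = √(2·D·S / H) = √(2·6,400·275 / 12.7) = √277,165.4 ≈ 526.46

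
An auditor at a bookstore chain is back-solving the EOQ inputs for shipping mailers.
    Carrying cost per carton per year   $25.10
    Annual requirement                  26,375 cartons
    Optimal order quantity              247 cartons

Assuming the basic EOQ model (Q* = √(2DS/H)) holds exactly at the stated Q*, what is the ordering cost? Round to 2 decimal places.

From Q* = √(2DS/H) ⇒ Q*² = 2DS/H.
S = Q²H / (2D) = 247² × 25.1 / (2 × 26,375) = 29.0299

$29.03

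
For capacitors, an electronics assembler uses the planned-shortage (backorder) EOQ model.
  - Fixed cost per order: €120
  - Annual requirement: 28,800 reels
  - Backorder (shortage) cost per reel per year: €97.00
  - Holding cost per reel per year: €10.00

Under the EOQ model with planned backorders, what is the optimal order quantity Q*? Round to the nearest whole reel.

Basic EOQ = √(2·28,800·120/10) = 831.384
Backorder adjustment √((H+b)/b) = √((10+97)/97) = 1.0503
Q* = 831.384 × 1.0503 ≈ 873.19

873 reels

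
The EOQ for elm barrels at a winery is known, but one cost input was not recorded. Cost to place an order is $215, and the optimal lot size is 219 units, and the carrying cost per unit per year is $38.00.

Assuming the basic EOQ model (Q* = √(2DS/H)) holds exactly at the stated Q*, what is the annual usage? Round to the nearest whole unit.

4,238 units per year

EOQ relation: Q² = 2DS/H, so rearrange for the unknown.
D = Q²H / (2S) = 219² × 38 / (2 × 215) = 4,238.41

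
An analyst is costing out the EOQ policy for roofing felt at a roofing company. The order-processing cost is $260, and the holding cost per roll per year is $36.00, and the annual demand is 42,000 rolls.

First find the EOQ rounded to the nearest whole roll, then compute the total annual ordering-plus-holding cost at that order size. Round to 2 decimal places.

$28,039.97

2DS/H = 2·42,000·260/36 = 606,666.67
EOQ = √606,666.67 ≈ 778.89 → Q = 779 rolls
Orders/yr = 42,000/779 = 53.915; ordering cost = 53.915 × $260 = $14,017.97
Average inventory = 779/2 = 389.5; holding cost = 389.5 × $36 = $14,022.00
Total = $14,017.97 + $14,022.00 = $28,039.97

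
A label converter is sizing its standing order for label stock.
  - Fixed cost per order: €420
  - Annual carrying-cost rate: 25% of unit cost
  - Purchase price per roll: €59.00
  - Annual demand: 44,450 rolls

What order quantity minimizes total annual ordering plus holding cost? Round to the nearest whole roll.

1,591 rolls

H = i·C = 0.25 × €59 = €14.7500 per roll-year
EOQ = √(2DS/H) = √(2 × 44,450 × 420 / 14.75)
    = √(2,531,389.83) ≈ 1,591.03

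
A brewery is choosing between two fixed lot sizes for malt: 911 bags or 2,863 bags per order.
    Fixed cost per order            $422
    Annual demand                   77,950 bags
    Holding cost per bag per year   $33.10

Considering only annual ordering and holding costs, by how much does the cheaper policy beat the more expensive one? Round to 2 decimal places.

$7,686.70

For each Q, cost = (D/Q)·S + (Q/2)·H.
TC(911) = (77,950/911)×422 + (911/2)×33.1 = $51,185.61
TC(2,863) = (77,950/2,863)×422 + (2,863/2)×33.1 = $58,872.31
Cheaper: Q = 911.  Difference = $7,686.70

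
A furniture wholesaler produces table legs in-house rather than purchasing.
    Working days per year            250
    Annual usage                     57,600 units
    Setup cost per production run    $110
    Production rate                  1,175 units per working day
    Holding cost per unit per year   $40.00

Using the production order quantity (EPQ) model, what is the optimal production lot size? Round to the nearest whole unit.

Daily demand d = 57,600/250 = 230.400; p = 1175; 1 − d/p = 0.80391
EPQ = √(2DS / (H(1 − d/p)))
    = √(2 × 57,600 × 110 / (40 × 0.80391)) ≈ 627.75

628 units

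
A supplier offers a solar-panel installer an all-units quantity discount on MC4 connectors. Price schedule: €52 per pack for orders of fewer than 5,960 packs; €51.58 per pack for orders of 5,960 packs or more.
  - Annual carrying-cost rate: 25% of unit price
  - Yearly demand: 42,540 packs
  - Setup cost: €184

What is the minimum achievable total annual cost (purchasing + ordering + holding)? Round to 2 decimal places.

€2,226,345.74

H₁ = 25%×€52 = €13.0000;  H₂ = 25%×€51.58 = €12.8950
EOQ₁ = √(2×42,540×184/13.0000) = 1,097.36  (< 5,960, feasible at tier 1)
EOQ₂ = √(2×42,540×184/12.8950) = 1,101.82  (< 5,960 → use Q = 5,960 at tier-2 price)
TC(tier 1 (EOQ₁), Q≈1,097.4) = €2,226,345.74
TC(tier 2, Q≈5,960.0) = €2,233,953.62
Minimum at tier 1 (EOQ₁): €2,226,345.74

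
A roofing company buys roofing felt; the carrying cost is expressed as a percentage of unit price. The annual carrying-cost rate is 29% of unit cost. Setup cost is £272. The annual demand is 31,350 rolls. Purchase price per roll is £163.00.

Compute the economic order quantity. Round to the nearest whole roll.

601 rolls

Carrying cost H = £163 × 29% = £47.2700/roll/yr
Q* = √(2·D·S / H) = √(2·31,350·272 / 47.27) = √360,787.0 ≈ 600.66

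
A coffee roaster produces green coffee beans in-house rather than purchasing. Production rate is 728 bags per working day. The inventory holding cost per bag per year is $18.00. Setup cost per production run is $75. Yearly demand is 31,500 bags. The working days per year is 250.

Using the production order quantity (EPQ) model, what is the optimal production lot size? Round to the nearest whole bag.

d = 31,500/250 = 126.0000 bags/day;  effective holding cost H(1 − d/p) = 18·(1 − 126.0000/728) = 14.88462
Q* = √(2DS / H_eff) = √(2·31,500·75 / 14.88462) ≈ 563.42

563 bags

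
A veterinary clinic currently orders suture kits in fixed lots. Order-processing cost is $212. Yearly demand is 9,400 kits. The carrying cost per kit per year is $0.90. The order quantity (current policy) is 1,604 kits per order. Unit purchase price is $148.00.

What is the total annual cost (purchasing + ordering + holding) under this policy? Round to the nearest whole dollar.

Orders/yr = 9,400/1,604 = 5.860; ordering cost = 5.860 × $212 = $1,242.39
Average inventory = 1,604/2 = 802; holding cost = 802 × $0.9 = $721.80
Purchase cost = D·C = 9,400 × 148 = $1,391,200.00
Total = $1,242.39 + $721.80 + $1,391,200.00 = $1,393,164.19

$1,393,164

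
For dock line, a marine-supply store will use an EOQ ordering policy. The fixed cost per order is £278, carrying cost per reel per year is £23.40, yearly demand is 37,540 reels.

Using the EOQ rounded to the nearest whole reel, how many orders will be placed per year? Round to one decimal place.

39.8 orders per year

Optimal lot size Q* = (2 × 37,540 × £278 / £23.4)^½ ≈ 944.44 → Q = 944
N = D/Q = 37,540/944 ≈ 39.767 orders/yr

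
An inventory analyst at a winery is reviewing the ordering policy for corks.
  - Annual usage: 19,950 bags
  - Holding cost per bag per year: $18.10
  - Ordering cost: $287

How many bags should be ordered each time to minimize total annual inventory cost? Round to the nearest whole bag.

EOQ = √(2DS/H) = √(2 × 19,950 × 287 / 18.1)
    = √(632,668.51) ≈ 795.40

795 bags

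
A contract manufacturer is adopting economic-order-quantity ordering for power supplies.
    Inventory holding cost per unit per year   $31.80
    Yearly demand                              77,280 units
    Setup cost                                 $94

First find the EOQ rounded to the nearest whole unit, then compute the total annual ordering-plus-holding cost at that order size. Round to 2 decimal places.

$21,494.44

Q* = √(2·D·S / H) = √(2·77,280·94 / 31.8) = √456,875.5 ≈ 675.93 → Q = 676 units
Ordering: D/Q × S = 77,280/676 × $94 = $10,746.04
Holding:  Q/2 × H = 676/2 × $31.8 = $10,748.40
Total = $10,746.04 + $10,748.40 = $21,494.44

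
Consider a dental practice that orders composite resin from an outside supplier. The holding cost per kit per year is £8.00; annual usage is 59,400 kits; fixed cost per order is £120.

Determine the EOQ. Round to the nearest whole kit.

1,335 kits

Q* = √(2·D·S / H) = √(2·59,400·120 / 8) = √1,782,000.0 ≈ 1,334.92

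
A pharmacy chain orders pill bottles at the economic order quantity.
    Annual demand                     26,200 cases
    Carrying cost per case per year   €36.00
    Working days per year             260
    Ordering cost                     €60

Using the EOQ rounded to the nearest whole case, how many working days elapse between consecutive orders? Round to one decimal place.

2.9 days

Q* = √(2·D·S / H) = √(2·26,200·60 / 36) = √87,333.3 ≈ 295.52 → Q = 296 cases
Cycle time = (working days × Q)/D = (260 × 296) / 26,200 = 2.937 days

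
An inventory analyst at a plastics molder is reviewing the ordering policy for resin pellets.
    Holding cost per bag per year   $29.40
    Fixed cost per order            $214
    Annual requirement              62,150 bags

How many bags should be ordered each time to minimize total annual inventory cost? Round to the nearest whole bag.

EOQ = √(2DS/H) = √(2 × 62,150 × 214 / 29.4)
    = √(904,768.71) ≈ 951.19

951 bags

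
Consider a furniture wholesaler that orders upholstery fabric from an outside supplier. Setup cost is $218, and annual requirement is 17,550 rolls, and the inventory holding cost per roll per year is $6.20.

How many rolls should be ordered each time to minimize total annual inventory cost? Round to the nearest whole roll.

Q* = √(2·D·S / H) = √(2·17,550·218 / 6.2) = √1,234,161.3 ≈ 1,110.93

1,111 rolls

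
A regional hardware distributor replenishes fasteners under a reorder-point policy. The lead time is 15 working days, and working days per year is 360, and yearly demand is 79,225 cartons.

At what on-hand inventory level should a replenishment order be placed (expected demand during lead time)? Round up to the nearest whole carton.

3,302 cartons

Daily demand d = 79,225 / 360 = 220.069 cartons/day
Demand during lead time = 220.069 × 15 = 3,301.04
Reorder point = 3,301.04 → round up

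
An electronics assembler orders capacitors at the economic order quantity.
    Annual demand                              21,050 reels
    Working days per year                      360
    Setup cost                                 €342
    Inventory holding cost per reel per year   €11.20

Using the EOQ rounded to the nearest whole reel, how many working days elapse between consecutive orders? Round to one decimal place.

2DS/H = 2·21,050·342/11.2 = 1,285,553.57
EOQ = √1,285,553.57 ≈ 1,133.82 → Q = 1,134 reels
Cycle time = (working days × Q)/D = (360 × 1,134) / 21,050 = 19.394 days

19.4 days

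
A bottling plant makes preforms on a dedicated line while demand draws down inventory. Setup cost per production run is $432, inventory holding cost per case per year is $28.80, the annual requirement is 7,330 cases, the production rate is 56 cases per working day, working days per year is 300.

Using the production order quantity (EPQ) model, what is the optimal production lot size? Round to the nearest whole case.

625 cases

Daily demand d = 7,330/300 = 24.433; p = 56; 1 − d/p = 0.56369
EPQ = √(2DS / (H(1 − d/p)))
    = √(2 × 7,330 × 432 / (28.8 × 0.56369)) ≈ 624.59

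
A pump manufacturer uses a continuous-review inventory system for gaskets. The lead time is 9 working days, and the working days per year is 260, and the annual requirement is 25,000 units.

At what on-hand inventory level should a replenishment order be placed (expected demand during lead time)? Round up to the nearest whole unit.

Daily demand d = 25,000 / 260 = 96.154 units/day
Demand during lead time = 96.154 × 9 = 865.38
Reorder point = 865.38 → round up

866 units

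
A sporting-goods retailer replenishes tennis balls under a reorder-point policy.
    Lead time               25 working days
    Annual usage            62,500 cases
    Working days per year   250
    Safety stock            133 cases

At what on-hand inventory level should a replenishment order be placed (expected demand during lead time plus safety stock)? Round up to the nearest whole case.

Daily demand d = 62,500 / 250 = 250.000 cases/day
Demand during lead time = 250.000 × 25 = 6,250.00
Reorder point = 6,250.00 + 133 = 6,383.00 → round up

6,383 cases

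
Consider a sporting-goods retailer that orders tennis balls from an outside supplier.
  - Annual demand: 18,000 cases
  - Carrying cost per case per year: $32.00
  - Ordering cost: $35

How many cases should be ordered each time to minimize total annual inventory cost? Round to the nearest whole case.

2DS/H = 2·18,000·35/32 = 39,375.00
EOQ = √39,375.00 ≈ 198.43

198 cases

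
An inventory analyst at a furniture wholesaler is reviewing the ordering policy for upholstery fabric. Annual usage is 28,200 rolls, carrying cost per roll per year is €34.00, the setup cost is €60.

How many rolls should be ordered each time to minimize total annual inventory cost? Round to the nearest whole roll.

315 rolls

Q* = √(2·D·S / H) = √(2·28,200·60 / 34) = √99,529.4 ≈ 315.48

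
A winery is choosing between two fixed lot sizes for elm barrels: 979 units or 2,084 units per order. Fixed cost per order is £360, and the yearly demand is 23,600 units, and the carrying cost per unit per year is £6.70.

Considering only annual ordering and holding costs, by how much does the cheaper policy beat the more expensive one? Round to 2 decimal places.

£899.72

For each Q, cost = (D/Q)·S + (Q/2)·H.
TC(979) = (23,600/979)×360 + (979/2)×6.7 = £11,957.89
TC(2,084) = (23,600/2,084)×360 + (2,084/2)×6.7 = £11,058.18
Lots of 2,084 are cheaper by £899.72.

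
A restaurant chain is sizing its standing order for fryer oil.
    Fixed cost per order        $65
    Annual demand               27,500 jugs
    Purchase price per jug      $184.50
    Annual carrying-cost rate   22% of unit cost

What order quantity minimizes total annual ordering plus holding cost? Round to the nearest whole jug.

297 jugs

Holding cost per jug per year: H = 22% × $184.5 = $40.5900
2DS/H = 2·27,500·65/40.59 = 88,075.88
EOQ = √88,075.88 ≈ 296.78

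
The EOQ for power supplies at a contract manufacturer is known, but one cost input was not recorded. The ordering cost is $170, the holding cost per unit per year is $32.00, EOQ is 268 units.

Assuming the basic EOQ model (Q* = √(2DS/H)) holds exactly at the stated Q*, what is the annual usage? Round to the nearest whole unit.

6,760 units per year

From Q* = √(2DS/H) ⇒ Q*² = 2DS/H.
D = Q²H / (2S) = 268² × 32 / (2 × 170) = 6,759.91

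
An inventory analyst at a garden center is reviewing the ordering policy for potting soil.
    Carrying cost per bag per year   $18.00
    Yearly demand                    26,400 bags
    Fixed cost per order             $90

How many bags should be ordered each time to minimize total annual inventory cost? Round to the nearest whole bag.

Q* = √(2·D·S / H) = √(2·26,400·90 / 18) = √264,000.0 ≈ 513.81

514 bags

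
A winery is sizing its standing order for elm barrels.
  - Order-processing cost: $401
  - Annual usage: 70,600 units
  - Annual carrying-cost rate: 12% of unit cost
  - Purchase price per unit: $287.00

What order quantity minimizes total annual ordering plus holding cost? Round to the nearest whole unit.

1,282 units

H = i·C = 0.12 × $287 = $34.4400 per unit-year
Optimal lot size Q* = (2 × 70,600 × $401 / $34.44)^½ ≈ 1,282.21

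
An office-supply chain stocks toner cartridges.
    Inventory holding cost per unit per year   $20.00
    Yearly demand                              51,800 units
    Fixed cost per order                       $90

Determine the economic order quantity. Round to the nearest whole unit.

683 units

Q* = √(2·D·S / H) = √(2·51,800·90 / 20) = √466,200.0 ≈ 682.79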